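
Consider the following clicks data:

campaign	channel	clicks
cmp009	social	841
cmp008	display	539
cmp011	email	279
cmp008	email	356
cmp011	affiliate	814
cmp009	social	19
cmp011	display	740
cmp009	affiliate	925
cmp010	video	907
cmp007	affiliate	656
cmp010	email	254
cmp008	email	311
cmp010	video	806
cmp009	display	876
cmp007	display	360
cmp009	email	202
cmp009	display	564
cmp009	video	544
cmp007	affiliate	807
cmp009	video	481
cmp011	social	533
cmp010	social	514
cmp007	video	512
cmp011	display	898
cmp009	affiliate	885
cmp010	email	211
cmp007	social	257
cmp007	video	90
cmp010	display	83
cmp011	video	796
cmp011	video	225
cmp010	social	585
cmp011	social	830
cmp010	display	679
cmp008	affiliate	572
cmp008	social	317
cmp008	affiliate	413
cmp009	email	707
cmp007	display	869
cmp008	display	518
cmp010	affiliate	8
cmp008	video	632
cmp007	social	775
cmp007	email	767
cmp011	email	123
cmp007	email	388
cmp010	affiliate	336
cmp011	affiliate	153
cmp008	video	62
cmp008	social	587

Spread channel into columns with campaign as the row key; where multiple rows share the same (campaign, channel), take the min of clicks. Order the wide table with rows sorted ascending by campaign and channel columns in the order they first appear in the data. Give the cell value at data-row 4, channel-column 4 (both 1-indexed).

8

With rows sorted ascending by campaign, row 4 is campaign=cmp010. channel columns in first-appearance order: social, display, email, affiliate, video; column 4 is affiliate.
Long rows with campaign=cmp010, channel=affiliate: min(8, 336) = 8.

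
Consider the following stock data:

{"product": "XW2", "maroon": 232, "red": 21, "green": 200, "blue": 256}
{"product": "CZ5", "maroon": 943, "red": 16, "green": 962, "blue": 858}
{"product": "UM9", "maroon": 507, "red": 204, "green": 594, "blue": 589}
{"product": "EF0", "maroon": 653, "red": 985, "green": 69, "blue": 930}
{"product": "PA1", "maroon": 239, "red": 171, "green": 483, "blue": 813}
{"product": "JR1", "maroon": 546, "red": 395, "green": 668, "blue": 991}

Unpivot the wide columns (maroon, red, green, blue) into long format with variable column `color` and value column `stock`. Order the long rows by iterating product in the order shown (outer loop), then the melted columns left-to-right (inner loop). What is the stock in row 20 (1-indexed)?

24 rows total (6 × 4). Row 20: index ⌊(20-1)/4⌋ = 4 into product → PA1; (20-1) mod 4 = 3 into the melted columns → blue.
So row 20 is (PA1, blue, 813); stock = 813.

813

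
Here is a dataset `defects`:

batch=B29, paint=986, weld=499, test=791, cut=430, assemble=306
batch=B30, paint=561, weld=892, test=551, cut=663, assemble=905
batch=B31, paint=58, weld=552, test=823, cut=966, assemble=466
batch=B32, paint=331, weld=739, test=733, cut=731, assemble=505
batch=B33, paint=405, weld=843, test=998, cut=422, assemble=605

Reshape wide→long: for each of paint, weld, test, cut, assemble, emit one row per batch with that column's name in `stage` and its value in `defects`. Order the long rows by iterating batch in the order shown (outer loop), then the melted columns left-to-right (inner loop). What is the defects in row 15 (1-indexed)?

466

25 rows total (5 × 5). Row 15: index ⌊(15-1)/5⌋ = 2 into batch → B31; (15-1) mod 5 = 4 into the melted columns → assemble.
So row 15 is (B31, assemble, 466); defects = 466.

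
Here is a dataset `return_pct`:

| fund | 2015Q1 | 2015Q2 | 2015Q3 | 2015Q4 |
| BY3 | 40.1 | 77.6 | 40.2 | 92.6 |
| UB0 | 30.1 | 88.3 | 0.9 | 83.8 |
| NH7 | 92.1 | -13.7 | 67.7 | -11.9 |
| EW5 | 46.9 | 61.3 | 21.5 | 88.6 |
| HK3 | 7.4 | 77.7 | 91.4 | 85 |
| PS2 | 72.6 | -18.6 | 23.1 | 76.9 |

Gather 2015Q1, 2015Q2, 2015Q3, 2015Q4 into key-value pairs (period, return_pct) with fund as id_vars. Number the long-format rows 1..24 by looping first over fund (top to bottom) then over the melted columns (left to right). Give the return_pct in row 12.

-11.9

24 rows total (6 × 4). Row 12: index ⌊(12-1)/4⌋ = 2 into fund → NH7; (12-1) mod 4 = 3 into the melted columns → 2015Q4.
So row 12 is (NH7, 2015Q4, -11.9); return_pct = -11.9.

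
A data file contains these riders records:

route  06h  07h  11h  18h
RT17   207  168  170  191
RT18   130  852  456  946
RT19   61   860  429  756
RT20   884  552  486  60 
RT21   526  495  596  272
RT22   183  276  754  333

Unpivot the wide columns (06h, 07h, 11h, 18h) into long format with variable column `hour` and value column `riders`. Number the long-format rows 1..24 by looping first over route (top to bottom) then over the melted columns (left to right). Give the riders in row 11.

429

24 rows total (6 × 4). Row 11: index ⌊(11-1)/4⌋ = 2 into route → RT19; (11-1) mod 4 = 2 into the melted columns → 11h.
So row 11 is (RT19, 11h, 429); riders = 429.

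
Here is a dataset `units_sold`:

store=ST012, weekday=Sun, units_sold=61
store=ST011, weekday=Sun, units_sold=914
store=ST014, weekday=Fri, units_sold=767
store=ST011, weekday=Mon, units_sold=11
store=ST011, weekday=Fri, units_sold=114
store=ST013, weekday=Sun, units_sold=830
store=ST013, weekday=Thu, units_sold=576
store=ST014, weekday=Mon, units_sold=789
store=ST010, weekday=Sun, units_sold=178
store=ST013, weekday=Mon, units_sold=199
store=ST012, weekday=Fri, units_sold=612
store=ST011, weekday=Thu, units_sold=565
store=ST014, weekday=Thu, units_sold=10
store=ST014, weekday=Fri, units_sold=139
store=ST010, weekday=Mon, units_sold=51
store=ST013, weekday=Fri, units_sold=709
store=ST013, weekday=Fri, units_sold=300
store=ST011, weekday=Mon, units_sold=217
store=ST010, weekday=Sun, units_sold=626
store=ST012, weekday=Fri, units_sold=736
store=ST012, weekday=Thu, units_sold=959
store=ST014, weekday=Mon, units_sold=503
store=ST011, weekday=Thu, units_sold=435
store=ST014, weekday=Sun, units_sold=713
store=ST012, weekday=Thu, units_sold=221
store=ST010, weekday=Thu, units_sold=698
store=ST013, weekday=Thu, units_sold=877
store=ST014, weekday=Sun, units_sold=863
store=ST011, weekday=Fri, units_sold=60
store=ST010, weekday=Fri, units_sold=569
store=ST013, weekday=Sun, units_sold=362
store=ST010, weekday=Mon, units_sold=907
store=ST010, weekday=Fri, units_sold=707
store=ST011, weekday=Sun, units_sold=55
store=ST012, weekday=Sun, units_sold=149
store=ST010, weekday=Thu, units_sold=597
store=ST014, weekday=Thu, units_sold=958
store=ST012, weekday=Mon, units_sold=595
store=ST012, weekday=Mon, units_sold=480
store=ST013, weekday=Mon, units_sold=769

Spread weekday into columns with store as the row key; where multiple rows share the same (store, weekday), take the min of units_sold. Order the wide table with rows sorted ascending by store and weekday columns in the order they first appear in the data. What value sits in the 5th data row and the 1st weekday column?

With rows sorted ascending by store, row 5 is store=ST014. weekday columns in first-appearance order: Sun, Fri, Mon, Thu; column 1 is Sun.
Long rows with store=ST014, weekday=Sun: min(713, 863) = 713.

713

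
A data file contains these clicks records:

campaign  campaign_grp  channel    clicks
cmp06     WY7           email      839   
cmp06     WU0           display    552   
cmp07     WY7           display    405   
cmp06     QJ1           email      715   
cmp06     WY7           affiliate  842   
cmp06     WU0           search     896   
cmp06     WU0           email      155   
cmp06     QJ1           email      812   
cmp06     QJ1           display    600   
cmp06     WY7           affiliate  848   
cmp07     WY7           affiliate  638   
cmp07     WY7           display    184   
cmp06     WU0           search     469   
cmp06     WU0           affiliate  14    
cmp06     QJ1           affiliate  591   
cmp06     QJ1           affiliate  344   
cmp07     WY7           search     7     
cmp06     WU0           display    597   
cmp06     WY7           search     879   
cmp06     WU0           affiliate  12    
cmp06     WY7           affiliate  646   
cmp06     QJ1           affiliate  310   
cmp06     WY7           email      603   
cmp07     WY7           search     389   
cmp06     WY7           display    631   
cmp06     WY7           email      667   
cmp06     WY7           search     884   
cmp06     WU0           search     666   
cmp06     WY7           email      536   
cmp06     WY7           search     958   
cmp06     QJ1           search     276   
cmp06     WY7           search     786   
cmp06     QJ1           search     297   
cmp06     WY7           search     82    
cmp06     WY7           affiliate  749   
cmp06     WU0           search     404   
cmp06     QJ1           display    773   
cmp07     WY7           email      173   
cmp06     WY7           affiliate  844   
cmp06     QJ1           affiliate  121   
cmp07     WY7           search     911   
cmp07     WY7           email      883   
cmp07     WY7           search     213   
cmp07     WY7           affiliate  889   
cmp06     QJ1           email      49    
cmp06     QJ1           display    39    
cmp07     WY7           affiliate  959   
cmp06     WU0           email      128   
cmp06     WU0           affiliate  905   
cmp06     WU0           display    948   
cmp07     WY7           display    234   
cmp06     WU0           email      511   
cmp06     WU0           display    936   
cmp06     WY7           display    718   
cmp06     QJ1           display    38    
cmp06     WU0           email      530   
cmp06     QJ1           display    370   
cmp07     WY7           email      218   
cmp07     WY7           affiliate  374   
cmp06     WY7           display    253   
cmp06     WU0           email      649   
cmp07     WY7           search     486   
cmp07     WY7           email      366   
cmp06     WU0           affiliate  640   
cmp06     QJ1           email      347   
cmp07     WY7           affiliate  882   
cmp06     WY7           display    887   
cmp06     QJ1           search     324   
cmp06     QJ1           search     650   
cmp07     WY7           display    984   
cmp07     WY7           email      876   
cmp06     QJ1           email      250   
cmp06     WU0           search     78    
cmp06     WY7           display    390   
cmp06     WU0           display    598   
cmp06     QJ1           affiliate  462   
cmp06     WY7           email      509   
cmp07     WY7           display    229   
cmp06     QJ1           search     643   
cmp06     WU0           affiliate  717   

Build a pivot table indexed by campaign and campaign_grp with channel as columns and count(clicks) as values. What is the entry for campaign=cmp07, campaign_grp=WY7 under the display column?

5

Rows with campaign=cmp07, campaign_grp=WY7 and channel=display: clicks values are 405, 184, 234, 984, 229.
5 rows match — count = 5.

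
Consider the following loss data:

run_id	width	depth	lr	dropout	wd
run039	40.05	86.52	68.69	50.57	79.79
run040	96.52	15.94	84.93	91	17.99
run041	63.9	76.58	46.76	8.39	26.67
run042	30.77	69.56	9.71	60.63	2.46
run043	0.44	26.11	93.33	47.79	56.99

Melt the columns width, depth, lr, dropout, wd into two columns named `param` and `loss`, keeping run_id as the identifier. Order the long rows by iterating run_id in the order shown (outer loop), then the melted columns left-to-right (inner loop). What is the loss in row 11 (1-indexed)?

25 rows total (5 × 5). Row 11: index ⌊(11-1)/5⌋ = 2 into run_id → run041; (11-1) mod 5 = 0 into the melted columns → width.
So row 11 is (run041, width, 63.9); loss = 63.9.

63.9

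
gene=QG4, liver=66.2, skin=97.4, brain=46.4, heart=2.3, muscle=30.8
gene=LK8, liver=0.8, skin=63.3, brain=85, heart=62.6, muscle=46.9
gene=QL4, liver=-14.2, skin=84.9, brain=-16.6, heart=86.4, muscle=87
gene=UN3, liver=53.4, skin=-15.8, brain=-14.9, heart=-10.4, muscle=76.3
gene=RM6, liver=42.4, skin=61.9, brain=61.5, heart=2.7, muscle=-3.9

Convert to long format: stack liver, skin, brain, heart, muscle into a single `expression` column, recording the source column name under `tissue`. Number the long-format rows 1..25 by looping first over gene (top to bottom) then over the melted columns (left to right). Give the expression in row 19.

-10.4

25 rows total (5 × 5). Row 19: index ⌊(19-1)/5⌋ = 3 into gene → UN3; (19-1) mod 5 = 3 into the melted columns → heart.
So row 19 is (UN3, heart, -10.4); expression = -10.4.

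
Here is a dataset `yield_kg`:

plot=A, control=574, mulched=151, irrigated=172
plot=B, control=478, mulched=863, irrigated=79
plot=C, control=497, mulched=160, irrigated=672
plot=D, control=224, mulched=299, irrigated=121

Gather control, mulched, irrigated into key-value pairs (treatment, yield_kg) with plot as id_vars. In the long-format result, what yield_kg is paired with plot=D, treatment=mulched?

299

Unpivoting turns each (plot, wide-column) pair into one long row.
The wide cell at row D, column mulched holds 299, so the long row (D, mulched) has yield_kg=299.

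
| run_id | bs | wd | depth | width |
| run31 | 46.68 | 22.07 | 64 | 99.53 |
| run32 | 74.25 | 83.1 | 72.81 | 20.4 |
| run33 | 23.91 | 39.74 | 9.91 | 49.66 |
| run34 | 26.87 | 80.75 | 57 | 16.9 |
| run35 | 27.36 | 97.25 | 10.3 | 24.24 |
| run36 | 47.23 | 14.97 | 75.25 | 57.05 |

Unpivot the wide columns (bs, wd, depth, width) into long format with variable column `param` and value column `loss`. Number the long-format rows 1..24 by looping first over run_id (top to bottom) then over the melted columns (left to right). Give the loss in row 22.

14.97

24 rows total (6 × 4). Row 22: index ⌊(22-1)/4⌋ = 5 into run_id → run36; (22-1) mod 4 = 1 into the melted columns → wd.
So row 22 is (run36, wd, 14.97); loss = 14.97.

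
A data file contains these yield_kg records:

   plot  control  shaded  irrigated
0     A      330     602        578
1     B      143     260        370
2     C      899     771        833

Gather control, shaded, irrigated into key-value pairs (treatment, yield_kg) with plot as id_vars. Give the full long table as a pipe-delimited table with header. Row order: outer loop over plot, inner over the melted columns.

Each (plot, column) pair becomes one row: 3 × 3 = 9 rows.
For example, (A, control) → yield_kg=330.

| plot | treatment | yield_kg |
| A | control | 330 |
| A | shaded | 602 |
| A | irrigated | 578 |
| B | control | 143 |
| B | shaded | 260 |
| B | irrigated | 370 |
| C | control | 899 |
| C | shaded | 771 |
| C | irrigated | 833 |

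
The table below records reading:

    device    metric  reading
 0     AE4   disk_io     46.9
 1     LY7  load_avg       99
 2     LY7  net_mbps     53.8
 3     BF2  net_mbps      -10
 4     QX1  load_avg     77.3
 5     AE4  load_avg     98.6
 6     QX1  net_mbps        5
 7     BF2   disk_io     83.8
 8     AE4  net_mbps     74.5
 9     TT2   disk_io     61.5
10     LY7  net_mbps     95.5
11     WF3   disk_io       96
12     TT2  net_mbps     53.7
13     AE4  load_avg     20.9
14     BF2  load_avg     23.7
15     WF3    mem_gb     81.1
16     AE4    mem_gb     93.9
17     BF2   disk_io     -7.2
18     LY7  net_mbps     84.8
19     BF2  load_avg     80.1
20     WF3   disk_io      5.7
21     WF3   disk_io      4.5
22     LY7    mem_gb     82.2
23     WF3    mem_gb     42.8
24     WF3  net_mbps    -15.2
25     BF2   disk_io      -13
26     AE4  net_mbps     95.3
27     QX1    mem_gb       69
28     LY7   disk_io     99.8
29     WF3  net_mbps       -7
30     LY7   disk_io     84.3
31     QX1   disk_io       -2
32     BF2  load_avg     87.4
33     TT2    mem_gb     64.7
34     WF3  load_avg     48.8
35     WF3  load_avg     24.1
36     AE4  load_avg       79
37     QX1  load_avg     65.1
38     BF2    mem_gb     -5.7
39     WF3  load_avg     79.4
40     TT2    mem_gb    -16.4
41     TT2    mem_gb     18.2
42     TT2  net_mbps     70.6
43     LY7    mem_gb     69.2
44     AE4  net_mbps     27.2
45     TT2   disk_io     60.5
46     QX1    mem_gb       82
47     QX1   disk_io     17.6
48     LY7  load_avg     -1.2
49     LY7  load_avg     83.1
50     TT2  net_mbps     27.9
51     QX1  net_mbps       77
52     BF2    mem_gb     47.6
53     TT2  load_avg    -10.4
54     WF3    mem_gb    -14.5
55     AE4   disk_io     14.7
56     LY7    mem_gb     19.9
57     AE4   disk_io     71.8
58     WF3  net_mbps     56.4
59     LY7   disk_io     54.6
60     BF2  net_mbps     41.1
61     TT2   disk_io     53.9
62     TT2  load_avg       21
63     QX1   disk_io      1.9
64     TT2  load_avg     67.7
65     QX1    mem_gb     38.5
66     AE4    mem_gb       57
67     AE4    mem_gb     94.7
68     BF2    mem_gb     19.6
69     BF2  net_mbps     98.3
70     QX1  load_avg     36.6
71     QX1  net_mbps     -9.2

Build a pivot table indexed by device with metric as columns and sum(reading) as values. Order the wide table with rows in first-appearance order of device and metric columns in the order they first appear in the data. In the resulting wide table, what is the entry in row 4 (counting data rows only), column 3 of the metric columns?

72.8

With rows in first-appearance order of device, row 4 is device=QX1. metric columns in first-appearance order: disk_io, load_avg, net_mbps, mem_gb; column 3 is net_mbps.
Long rows with device=QX1, metric=net_mbps: 5 + 77 + -9.2 = 72.8.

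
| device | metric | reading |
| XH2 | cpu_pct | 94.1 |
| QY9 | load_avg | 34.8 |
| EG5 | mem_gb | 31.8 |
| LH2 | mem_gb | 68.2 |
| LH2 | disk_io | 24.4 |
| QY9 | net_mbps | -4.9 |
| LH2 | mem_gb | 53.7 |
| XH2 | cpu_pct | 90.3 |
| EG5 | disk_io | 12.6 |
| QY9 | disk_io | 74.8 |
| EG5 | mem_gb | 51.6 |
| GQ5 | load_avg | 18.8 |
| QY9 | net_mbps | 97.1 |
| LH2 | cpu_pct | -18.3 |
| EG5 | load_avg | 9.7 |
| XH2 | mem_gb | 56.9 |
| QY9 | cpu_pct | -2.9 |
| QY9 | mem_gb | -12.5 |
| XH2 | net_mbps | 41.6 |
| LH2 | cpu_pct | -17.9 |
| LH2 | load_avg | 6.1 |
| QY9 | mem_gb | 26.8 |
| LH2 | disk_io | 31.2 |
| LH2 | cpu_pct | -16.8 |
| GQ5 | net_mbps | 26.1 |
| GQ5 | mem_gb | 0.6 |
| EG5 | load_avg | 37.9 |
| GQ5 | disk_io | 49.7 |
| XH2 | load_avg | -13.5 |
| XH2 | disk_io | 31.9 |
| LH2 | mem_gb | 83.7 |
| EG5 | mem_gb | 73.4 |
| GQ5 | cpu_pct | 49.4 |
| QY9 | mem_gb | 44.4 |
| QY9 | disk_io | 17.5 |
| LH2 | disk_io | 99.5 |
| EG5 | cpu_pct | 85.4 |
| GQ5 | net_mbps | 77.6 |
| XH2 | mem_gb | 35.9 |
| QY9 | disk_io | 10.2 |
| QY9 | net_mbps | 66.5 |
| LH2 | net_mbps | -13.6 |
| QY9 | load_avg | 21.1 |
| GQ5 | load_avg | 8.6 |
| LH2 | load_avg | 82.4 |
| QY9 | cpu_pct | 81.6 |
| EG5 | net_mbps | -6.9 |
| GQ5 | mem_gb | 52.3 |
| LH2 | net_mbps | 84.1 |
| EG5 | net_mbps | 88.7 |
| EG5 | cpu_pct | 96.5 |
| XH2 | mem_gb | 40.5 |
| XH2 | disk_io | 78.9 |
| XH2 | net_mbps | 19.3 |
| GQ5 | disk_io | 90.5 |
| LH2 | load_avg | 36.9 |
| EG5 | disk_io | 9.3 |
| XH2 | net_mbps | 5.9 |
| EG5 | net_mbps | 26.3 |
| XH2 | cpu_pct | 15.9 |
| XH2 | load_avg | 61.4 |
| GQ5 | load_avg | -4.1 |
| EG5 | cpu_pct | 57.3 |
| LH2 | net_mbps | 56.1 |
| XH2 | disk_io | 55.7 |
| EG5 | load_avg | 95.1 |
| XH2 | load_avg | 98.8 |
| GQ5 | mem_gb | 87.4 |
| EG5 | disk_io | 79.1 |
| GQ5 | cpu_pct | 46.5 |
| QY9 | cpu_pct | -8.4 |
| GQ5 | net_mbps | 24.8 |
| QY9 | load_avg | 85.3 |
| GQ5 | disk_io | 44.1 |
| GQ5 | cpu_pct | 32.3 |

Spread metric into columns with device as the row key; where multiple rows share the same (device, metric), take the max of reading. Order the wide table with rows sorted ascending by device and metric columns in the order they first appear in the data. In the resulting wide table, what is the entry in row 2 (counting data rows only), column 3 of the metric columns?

87.4

With rows sorted ascending by device, row 2 is device=GQ5. metric columns in first-appearance order: cpu_pct, load_avg, mem_gb, disk_io, net_mbps; column 3 is mem_gb.
Long rows with device=GQ5, metric=mem_gb: max(0.6, 52.3, 87.4) = 87.4.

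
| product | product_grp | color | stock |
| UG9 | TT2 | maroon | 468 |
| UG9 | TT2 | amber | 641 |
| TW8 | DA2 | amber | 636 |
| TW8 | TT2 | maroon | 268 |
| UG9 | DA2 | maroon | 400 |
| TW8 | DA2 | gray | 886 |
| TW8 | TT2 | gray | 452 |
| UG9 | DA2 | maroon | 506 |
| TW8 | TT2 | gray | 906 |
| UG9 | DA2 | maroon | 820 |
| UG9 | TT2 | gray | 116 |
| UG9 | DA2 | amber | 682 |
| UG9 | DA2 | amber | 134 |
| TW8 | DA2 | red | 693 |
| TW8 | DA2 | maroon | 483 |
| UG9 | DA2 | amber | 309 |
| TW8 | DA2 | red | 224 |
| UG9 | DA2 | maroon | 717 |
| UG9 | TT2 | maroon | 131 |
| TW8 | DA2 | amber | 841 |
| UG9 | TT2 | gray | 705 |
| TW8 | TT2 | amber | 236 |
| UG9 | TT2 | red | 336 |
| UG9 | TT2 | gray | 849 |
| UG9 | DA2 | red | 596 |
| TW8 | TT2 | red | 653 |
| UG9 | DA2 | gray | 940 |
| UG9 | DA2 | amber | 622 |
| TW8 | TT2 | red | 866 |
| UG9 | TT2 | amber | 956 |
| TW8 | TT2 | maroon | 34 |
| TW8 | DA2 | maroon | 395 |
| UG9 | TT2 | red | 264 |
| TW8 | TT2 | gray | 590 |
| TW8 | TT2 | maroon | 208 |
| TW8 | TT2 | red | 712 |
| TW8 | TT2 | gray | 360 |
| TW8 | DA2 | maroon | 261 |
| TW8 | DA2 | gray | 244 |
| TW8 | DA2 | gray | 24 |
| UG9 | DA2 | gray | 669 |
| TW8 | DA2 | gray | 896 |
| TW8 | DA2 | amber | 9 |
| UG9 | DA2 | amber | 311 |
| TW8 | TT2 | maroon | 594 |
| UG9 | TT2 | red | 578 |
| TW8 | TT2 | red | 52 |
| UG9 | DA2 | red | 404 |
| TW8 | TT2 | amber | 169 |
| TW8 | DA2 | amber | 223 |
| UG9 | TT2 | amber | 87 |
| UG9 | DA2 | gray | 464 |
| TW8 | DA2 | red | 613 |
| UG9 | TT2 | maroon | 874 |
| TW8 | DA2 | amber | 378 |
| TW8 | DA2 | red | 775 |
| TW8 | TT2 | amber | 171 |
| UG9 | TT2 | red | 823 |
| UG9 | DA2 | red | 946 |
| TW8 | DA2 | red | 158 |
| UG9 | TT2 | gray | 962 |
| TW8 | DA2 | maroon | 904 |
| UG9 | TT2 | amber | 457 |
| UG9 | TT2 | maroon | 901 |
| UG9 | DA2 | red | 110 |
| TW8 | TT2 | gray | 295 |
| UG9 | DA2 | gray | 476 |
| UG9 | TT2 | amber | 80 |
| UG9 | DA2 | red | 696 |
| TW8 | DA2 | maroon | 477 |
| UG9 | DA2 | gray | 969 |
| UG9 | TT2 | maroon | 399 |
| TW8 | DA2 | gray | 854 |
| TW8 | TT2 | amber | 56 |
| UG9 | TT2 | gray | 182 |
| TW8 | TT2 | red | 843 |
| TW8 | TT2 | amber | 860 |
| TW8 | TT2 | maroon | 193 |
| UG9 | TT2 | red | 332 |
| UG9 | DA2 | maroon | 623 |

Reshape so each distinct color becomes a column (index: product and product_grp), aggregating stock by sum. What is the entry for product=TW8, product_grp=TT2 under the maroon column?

1297

Rows with product=TW8, product_grp=TT2 and color=maroon: stock values are 268, 34, 208, 594, 193.
268 + 34 + 208 + 594 + 193 = 1297.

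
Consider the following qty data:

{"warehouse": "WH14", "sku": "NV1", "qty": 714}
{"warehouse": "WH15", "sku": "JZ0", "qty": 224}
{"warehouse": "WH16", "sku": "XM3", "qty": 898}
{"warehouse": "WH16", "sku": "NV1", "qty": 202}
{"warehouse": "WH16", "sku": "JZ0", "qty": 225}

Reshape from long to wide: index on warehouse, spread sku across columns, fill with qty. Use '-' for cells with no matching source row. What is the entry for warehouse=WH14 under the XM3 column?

-

No long-format row has warehouse=WH14 and sku=XM3, so the cell is -.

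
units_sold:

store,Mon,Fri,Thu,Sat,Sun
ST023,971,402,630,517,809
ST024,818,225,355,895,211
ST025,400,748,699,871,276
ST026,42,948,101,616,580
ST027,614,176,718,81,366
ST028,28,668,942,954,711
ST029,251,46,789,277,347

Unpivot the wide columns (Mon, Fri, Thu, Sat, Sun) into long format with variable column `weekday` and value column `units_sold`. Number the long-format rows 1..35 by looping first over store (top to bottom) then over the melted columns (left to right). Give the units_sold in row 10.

211

35 rows total (7 × 5). Row 10: index ⌊(10-1)/5⌋ = 1 into store → ST024; (10-1) mod 5 = 4 into the melted columns → Sun.
So row 10 is (ST024, Sun, 211); units_sold = 211.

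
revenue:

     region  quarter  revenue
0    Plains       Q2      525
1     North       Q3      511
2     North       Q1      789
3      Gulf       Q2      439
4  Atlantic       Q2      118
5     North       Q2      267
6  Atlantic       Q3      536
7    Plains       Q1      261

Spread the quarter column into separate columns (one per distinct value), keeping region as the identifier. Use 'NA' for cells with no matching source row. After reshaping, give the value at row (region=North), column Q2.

267

The long row with region=North, quarter=Q2 has revenue=267.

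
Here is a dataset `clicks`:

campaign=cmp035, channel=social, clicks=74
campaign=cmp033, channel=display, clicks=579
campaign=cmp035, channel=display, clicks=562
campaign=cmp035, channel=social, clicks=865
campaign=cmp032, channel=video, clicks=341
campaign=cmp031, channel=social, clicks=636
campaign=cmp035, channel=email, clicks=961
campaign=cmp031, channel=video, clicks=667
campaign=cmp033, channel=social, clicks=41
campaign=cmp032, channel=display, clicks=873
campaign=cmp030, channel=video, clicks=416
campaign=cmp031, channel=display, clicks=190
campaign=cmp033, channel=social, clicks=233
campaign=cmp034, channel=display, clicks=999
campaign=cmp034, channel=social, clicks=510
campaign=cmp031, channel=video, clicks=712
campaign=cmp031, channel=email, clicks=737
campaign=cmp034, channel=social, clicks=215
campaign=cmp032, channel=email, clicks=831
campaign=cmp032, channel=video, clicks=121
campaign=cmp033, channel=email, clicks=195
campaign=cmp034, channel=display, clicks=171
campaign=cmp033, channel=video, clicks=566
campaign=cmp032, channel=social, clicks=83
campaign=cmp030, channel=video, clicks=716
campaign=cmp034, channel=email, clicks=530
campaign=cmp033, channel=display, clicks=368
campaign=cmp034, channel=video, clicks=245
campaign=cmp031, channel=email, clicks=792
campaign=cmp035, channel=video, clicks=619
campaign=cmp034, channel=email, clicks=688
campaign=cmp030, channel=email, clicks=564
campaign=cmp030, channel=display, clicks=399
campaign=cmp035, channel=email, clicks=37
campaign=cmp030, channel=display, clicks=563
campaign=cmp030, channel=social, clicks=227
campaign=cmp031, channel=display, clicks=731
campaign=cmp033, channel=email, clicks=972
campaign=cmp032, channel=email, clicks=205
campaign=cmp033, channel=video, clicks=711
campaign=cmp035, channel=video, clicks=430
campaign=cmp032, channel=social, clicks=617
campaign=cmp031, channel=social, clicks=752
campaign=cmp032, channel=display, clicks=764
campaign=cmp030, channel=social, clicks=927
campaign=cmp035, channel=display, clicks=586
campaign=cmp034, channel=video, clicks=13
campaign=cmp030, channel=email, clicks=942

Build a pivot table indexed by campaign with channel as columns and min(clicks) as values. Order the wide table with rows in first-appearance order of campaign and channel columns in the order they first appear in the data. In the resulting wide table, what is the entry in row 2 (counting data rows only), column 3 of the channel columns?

566

With rows in first-appearance order of campaign, row 2 is campaign=cmp033. channel columns in first-appearance order: social, display, video, email; column 3 is video.
Long rows with campaign=cmp033, channel=video: min(566, 711) = 566.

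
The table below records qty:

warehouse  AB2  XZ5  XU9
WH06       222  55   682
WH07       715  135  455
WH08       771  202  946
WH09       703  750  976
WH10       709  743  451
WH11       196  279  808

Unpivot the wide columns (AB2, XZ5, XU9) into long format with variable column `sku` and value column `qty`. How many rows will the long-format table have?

18

6 warehouse values × 3 melted columns = 18 rows.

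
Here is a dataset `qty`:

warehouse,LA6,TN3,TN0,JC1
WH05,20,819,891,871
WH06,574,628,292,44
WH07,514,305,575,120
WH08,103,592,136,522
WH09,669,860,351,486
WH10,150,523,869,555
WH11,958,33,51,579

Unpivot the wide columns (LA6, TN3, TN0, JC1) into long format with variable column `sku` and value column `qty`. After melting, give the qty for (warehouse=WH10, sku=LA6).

Unpivoting turns each (warehouse, wide-column) pair into one long row.
The wide cell at row WH10, column LA6 holds 150, so the long row (WH10, LA6) has qty=150.

150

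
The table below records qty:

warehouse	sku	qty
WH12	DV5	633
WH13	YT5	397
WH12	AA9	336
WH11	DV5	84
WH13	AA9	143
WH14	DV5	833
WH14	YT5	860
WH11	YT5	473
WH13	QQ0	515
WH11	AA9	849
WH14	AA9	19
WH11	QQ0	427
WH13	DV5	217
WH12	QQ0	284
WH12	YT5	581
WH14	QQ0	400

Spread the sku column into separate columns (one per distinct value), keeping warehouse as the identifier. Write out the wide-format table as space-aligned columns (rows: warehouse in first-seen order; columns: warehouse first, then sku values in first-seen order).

warehouse  DV5  YT5  AA9  QQ0
WH12       633  581  336  284
WH13       217  397  143  515
WH11       84   473  849  427
WH14       833  860  19   400

Columns: warehouse plus the 4 distinct sku values (DV5, YT5, AA9, QQ0).
For example, row WH12 column DV5 takes qty=633 from the long row (WH12, DV5).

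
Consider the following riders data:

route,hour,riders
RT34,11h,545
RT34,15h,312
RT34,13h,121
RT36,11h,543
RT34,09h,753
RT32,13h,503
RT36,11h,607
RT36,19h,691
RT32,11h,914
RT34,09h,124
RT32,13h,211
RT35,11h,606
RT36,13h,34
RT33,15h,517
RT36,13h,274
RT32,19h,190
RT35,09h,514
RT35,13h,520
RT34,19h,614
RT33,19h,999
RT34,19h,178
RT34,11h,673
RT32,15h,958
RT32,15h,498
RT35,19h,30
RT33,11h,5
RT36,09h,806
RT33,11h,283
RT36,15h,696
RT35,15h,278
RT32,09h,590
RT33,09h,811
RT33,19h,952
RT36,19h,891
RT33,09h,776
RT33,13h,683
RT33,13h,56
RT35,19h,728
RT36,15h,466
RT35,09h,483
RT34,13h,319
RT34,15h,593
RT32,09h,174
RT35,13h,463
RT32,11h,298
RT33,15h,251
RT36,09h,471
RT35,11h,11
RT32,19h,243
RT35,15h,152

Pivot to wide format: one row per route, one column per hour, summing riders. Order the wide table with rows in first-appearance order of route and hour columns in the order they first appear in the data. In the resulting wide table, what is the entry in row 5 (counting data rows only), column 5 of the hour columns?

1951

With rows in first-appearance order of route, row 5 is route=RT33. hour columns in first-appearance order: 11h, 15h, 13h, 09h, 19h; column 5 is 19h.
Long rows with route=RT33, hour=19h: 999 + 952 = 1951.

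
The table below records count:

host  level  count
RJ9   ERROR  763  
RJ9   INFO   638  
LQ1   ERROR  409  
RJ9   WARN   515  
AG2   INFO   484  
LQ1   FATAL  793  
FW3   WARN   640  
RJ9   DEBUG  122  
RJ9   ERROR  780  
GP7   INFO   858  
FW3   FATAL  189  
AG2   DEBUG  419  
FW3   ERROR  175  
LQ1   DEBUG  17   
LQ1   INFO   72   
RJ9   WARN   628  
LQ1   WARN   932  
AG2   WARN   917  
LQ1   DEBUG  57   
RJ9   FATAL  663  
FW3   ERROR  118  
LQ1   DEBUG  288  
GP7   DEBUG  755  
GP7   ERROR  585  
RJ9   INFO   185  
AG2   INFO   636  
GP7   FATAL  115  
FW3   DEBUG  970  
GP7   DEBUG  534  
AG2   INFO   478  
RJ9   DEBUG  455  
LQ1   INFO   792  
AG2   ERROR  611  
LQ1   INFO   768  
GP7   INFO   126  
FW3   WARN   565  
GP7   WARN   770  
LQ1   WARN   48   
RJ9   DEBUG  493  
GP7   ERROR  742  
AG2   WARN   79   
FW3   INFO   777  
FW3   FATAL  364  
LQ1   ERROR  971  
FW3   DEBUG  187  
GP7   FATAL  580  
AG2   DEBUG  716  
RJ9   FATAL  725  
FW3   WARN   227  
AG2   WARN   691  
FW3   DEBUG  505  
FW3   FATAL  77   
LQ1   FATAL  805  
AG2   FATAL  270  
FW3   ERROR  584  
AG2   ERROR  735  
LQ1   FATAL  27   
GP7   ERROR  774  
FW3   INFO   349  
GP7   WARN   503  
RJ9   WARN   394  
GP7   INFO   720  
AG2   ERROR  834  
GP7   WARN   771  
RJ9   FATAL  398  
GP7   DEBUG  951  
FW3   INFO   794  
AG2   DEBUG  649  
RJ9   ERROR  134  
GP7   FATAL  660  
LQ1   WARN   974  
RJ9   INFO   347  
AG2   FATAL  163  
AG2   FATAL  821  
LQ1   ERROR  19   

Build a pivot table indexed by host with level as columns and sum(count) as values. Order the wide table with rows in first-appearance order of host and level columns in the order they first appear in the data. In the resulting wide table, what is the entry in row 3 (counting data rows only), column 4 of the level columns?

With rows in first-appearance order of host, row 3 is host=AG2. level columns in first-appearance order: ERROR, INFO, WARN, FATAL, DEBUG; column 4 is FATAL.
Long rows with host=AG2, level=FATAL: 270 + 163 + 821 = 1254.

1254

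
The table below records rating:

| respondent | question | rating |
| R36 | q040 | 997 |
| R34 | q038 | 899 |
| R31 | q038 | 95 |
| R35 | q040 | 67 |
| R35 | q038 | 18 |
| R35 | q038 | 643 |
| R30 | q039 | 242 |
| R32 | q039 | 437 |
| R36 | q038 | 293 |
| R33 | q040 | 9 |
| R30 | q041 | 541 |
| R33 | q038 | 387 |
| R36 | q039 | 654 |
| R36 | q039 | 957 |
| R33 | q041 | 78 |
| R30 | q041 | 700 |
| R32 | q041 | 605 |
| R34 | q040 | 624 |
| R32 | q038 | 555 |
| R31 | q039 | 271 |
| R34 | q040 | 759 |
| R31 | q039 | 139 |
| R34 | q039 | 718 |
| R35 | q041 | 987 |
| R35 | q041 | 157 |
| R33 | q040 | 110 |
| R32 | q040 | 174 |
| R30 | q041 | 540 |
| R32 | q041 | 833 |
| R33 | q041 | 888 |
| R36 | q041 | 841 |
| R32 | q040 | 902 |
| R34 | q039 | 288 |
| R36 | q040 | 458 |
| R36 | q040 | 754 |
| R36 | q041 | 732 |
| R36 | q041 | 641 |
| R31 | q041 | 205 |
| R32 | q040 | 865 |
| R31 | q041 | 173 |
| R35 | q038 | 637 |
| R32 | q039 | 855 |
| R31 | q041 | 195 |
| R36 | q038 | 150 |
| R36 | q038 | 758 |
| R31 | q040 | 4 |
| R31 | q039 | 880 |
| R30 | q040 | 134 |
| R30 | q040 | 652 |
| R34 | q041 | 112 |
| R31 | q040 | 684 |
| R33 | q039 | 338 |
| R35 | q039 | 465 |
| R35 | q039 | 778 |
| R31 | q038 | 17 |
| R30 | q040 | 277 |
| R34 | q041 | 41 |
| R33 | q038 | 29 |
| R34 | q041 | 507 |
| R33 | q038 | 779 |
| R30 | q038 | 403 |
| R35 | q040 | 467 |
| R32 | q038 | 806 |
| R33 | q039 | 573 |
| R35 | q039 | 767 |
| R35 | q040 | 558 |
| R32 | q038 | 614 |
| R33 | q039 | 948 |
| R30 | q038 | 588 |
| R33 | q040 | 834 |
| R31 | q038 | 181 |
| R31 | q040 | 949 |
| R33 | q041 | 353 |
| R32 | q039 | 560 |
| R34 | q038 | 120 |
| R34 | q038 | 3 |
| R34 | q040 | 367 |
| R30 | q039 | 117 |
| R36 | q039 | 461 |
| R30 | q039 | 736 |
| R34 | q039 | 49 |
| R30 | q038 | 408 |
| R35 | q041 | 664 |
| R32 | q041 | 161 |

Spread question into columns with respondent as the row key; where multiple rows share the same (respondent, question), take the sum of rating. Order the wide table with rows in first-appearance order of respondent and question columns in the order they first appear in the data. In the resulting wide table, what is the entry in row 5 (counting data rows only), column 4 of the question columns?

With rows in first-appearance order of respondent, row 5 is respondent=R30. question columns in first-appearance order: q040, q038, q039, q041; column 4 is q041.
Long rows with respondent=R30, question=q041: 541 + 700 + 540 = 1781.

1781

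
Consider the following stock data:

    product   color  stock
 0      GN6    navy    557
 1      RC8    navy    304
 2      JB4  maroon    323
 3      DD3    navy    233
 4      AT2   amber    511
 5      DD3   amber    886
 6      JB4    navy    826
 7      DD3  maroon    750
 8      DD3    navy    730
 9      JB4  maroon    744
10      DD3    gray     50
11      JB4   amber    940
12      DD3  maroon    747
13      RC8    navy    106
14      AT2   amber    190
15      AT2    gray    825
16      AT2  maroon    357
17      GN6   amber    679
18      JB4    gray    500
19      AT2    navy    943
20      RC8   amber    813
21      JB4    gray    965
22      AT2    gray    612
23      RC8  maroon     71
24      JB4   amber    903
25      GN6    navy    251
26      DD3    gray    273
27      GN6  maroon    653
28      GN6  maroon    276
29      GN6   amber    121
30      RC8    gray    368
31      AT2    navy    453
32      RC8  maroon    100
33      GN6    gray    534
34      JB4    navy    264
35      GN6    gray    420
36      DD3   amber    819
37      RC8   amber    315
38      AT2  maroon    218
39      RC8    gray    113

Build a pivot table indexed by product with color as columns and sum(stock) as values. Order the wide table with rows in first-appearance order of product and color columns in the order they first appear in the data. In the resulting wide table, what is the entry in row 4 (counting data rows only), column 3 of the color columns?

1705

With rows in first-appearance order of product, row 4 is product=DD3. color columns in first-appearance order: navy, maroon, amber, gray; column 3 is amber.
Long rows with product=DD3, color=amber: 886 + 819 = 1705.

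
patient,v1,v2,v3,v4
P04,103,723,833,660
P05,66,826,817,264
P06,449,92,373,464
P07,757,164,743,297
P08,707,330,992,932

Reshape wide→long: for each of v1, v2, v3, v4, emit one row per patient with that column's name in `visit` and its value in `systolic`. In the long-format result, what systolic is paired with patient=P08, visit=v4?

932

Unpivoting turns each (patient, wide-column) pair into one long row.
The wide cell at row P08, column v4 holds 932, so the long row (P08, v4) has systolic=932.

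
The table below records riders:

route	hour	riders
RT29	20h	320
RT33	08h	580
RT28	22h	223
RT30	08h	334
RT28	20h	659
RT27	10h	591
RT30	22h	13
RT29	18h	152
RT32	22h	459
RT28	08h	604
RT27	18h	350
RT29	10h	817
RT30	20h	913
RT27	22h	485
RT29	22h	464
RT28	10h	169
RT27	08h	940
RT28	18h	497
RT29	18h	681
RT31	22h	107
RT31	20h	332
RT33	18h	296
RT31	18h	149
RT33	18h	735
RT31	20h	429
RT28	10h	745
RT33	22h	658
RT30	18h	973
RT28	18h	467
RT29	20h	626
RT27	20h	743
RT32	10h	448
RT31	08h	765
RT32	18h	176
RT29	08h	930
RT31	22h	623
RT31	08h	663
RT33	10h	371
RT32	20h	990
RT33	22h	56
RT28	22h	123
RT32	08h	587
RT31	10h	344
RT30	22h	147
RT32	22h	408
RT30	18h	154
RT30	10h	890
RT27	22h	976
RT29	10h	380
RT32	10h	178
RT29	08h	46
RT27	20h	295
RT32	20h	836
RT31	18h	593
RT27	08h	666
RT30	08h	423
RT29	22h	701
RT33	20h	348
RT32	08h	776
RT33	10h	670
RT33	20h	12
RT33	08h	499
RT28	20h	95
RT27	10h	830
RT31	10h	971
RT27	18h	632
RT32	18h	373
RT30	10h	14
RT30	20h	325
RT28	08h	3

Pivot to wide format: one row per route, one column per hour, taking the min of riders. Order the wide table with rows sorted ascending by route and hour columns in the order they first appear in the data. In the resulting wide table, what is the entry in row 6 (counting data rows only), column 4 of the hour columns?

178

With rows sorted ascending by route, row 6 is route=RT32. hour columns in first-appearance order: 20h, 08h, 22h, 10h, 18h; column 4 is 10h.
Long rows with route=RT32, hour=10h: min(448, 178) = 178.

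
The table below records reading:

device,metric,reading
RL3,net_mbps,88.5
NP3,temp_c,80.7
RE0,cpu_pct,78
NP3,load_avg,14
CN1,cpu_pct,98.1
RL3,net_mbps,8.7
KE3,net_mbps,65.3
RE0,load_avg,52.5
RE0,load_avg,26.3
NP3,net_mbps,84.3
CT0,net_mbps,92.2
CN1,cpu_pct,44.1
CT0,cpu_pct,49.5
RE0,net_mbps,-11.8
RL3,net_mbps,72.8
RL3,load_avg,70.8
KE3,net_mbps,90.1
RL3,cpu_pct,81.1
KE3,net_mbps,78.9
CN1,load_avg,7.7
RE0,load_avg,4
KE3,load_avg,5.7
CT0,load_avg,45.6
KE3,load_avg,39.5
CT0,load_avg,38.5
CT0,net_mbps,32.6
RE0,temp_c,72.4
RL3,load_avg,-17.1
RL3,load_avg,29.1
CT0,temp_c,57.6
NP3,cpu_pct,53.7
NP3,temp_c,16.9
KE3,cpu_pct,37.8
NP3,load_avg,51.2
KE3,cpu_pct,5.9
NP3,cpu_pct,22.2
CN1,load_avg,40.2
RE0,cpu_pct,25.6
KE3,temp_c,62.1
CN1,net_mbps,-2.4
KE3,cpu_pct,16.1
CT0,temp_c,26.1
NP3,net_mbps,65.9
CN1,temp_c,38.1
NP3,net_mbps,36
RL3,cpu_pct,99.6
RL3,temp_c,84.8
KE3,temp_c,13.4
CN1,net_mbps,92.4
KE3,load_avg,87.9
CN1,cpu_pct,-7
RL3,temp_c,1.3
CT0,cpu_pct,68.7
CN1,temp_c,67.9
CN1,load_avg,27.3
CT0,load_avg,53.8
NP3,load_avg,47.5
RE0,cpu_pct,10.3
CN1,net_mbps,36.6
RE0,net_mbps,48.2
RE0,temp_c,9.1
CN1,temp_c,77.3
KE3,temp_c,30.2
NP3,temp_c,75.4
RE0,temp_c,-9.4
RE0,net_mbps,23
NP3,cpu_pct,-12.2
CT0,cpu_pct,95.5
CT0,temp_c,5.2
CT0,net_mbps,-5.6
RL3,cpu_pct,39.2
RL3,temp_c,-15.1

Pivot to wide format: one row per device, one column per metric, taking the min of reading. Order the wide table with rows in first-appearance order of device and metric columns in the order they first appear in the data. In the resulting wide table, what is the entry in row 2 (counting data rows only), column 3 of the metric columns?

-12.2

With rows in first-appearance order of device, row 2 is device=NP3. metric columns in first-appearance order: net_mbps, temp_c, cpu_pct, load_avg; column 3 is cpu_pct.
Long rows with device=NP3, metric=cpu_pct: min(53.7, 22.2, -12.2) = -12.2.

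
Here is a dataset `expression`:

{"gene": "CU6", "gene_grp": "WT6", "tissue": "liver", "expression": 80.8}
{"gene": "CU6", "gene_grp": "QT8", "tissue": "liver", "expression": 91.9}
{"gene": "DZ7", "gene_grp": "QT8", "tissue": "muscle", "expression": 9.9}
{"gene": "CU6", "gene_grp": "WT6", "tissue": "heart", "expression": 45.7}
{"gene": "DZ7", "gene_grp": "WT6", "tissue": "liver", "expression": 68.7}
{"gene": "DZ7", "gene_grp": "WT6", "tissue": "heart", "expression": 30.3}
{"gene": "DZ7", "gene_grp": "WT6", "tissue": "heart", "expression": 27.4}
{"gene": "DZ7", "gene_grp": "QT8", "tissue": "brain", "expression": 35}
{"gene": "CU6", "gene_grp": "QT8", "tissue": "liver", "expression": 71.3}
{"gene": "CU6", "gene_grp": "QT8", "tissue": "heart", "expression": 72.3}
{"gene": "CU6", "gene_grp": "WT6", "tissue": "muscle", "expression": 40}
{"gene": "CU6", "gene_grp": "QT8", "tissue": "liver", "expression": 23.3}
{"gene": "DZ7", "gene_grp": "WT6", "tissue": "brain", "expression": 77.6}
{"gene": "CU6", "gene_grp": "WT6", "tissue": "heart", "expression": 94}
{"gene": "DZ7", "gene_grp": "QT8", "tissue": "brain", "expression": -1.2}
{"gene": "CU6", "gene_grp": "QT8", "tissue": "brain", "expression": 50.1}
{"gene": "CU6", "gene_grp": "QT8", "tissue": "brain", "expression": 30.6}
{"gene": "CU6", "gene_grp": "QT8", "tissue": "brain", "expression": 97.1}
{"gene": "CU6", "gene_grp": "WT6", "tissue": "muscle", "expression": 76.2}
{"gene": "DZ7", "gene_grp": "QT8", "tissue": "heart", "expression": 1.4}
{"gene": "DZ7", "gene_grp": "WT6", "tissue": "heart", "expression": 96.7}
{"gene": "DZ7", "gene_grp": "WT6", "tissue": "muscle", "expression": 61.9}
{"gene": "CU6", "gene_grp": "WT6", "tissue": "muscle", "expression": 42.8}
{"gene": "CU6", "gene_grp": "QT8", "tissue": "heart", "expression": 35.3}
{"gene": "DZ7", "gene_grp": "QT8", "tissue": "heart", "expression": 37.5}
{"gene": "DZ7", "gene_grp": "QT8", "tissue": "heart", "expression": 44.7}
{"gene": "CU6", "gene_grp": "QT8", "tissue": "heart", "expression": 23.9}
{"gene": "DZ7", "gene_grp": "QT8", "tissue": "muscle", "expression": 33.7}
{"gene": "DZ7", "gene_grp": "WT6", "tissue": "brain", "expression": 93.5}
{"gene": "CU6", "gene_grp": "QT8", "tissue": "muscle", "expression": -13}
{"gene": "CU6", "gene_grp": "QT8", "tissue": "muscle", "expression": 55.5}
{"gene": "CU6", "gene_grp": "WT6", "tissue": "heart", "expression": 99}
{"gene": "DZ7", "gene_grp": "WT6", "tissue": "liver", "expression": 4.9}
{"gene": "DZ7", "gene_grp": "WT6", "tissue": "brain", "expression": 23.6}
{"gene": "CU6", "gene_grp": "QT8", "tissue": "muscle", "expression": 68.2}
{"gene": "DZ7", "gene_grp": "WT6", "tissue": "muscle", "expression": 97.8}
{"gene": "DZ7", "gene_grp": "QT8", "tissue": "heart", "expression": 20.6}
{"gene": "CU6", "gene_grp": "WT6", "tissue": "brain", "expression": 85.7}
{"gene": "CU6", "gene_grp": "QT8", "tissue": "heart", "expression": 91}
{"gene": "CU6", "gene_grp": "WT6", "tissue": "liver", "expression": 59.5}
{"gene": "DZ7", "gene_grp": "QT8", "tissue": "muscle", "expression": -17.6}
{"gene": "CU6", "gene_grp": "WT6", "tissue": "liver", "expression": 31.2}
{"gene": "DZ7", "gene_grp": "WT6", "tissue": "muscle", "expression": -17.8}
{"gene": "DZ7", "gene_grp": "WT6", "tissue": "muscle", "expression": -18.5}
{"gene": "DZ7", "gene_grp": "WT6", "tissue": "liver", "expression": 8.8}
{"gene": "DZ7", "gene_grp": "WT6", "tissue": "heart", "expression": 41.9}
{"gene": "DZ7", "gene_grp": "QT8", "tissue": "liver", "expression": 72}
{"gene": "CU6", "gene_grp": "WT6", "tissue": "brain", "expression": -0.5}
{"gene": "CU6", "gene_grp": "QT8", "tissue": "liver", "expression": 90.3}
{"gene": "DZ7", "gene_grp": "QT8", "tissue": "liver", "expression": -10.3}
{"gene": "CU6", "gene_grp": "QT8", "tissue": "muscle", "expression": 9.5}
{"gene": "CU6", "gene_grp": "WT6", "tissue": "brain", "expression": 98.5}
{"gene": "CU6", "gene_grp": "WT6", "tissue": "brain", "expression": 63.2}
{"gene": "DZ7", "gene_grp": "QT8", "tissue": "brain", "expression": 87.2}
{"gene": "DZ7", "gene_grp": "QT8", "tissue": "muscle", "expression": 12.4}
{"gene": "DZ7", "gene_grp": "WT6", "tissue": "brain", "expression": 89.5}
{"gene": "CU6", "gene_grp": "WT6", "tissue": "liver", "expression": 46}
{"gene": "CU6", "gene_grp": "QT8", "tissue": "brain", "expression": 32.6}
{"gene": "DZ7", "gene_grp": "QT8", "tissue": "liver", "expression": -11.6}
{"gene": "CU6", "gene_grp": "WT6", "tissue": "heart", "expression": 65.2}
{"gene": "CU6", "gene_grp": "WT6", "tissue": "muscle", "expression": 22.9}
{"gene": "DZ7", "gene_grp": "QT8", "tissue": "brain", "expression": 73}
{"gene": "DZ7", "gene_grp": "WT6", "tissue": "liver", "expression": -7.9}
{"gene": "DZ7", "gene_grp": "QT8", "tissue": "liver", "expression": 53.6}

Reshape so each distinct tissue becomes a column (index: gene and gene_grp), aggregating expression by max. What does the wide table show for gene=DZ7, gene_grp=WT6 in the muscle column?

97.8

Rows with gene=DZ7, gene_grp=WT6 and tissue=muscle: expression values are 61.9, 97.8, -17.8, -18.5.
max(61.9, 97.8, -17.8, -18.5) = 97.8.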